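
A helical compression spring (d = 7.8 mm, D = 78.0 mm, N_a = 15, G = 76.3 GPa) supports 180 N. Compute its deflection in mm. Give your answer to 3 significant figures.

36.3 mm

k = Gd⁴/(8D³N_a) = (76.3×10³)(7.8⁴)/(8·78.0³·15) = 4.9595 N/mm
δ = F/k = 180 / 4.9595 = 36.294 mm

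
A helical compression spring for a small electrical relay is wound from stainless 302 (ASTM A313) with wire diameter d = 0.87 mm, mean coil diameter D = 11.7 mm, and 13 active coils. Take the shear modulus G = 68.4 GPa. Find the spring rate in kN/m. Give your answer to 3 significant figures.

0.235 kN/m

k = Gd⁴/(8D³N_a) = (68.4×10³ × 0.87⁴) / (8 × 11.7³ × 13)
  = 39186.2 / 166568 = 0.23526 N/mm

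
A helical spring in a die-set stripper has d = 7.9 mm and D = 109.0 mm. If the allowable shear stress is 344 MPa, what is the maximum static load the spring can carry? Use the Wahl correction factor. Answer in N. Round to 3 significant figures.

554 N

C = D/d = 109.0/7.9 = 13.7975
K_W = (4C−1)/(4C−4) + 0.615/C = 54.190/51.190 + 0.0446 = 1.1032
τ_max = K·8FD/(πd³) → F_max = τ_allow·πd³/(8DK)
F_max = 344·π·7.9³/(8·109.0·1.1032) = 5.3283e+05/961.97 = 553.89 N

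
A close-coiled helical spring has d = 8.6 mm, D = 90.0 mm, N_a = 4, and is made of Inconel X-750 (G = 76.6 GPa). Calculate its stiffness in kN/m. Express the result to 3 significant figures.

18.0 kN/m

k = Gd⁴/(8D³N_a) = (76.6×10³ × 8.6⁴) / (8 × 90.0³ × 4)
  = 4.19008e+08 / 2.3328e+07 = 17.962 N/mm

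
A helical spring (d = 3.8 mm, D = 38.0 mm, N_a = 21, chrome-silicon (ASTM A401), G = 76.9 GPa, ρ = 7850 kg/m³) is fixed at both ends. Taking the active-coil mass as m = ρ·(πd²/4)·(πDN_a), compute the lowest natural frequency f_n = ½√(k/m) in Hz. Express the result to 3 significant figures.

k = Gd⁴/(8D³N_a) = (76.9×10³)(3.8⁴)/(8·38.0³·21) = 1.7394 N/mm = 1739.4 N/m
Wire length L = πDN_a = π·38.0·21 = 2507 mm
m = ρ·(πd²/4)·L = 7850 × 11.341×10⁻⁶ m² × 2.507 m = 0.22319 kg
f_n = ½√(k/m) = 0.5·√(1739.4/0.22319) = 0.5·√(7793.3) = 44.14 Hz

44.1 Hz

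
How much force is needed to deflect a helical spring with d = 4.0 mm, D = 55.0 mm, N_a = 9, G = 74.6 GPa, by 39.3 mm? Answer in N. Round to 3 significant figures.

k = Gd⁴/(8D³N_a) = (74.6×10³)(4.0⁴)/(8·55.0³·9) = 1.5943 N/mm
F = k·δ = 1.5943 × 39.3 = 62.654 N

62.7 N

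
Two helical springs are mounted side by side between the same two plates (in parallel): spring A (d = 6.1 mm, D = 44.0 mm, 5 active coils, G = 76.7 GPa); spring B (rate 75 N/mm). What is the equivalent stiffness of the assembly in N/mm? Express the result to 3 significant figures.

k_A = Gd⁴/(8D³N_a) = (76.7×10³)(6.1⁴)/(8·44.0³·5) = 31.167 N/mm
Parallel: k_eq = 31.167 + 75 = 106.17 N/mm

106 N/mm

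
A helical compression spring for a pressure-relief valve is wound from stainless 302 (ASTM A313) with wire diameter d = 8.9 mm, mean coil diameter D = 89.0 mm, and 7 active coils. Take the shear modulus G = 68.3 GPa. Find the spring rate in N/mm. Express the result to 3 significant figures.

k = Gd⁴/(8D³N_a) = (68.3×10³ × 8.9⁴) / (8 × 89.0³ × 7)
  = 4.2853e+08 / 3.94783e+07 = 10.855 N/mm

10.9 N/mm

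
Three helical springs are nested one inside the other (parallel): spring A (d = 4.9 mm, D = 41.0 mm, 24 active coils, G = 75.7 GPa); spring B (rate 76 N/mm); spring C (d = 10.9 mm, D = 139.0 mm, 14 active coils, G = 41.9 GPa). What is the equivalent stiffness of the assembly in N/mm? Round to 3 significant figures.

81.3 N/mm

k_A = Gd⁴/(8D³N_a) = (75.7×10³)(4.9⁴)/(8·41.0³·24) = 3.2978 N/mm
k_C = Gd⁴/(8D³N_a) = (41.9×10³)(10.9⁴)/(8·139.0³·14) = 1.9663 N/mm
Parallel: k_eq = 3.2978 + 76 + 1.9663 = 81.264 N/mm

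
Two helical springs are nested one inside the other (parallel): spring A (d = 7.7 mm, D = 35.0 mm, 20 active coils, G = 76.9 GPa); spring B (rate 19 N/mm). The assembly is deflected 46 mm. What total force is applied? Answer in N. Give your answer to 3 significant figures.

2690 N

k_A = Gd⁴/(8D³N_a) = (76.9×10³)(7.7⁴)/(8·35.0³·20) = 39.406 N/mm
Parallel: k_eq = 39.406 + 19 = 58.406 N/mm
F = k_eq·δ = 58.406·46 = 2686.7 N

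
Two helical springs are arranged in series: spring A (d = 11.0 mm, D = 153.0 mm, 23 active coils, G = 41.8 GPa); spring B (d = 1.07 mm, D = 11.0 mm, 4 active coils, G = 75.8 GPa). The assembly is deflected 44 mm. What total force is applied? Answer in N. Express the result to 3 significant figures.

k_A = Gd⁴/(8D³N_a) = (41.8×10³)(11.0⁴)/(8·153.0³·23) = 0.92866 N/mm
k_B = Gd⁴/(8D³N_a) = (75.8×10³)(1.07⁴)/(8·11.0³·4) = 2.3328 N/mm
Series: 1/k_eq = 1/0.92866 + 1/2.3328 = 1.5055; k_eq = 0.66423 N/mm
F = k_eq·δ = 0.66423·44 = 29.226 N

29.2 N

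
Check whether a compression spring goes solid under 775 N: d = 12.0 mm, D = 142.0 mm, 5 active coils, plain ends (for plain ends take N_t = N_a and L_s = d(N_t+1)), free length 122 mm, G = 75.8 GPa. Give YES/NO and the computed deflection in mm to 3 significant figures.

YES, δ = 56.5 mm

k = Gd⁴/(8D³N_a) = (75.8×10³)(12.0⁴)/(8·142.0³·5) = 13.724 N/mm
N_t = 5; L_s = 12.0·6 = 72 mm; δ_solid = L₀ − L_s = 122 − 72 = 50 mm
δ = F/k = 775/13.724 = 56.472 mm
δ ≥ δ_solid → spring goes solid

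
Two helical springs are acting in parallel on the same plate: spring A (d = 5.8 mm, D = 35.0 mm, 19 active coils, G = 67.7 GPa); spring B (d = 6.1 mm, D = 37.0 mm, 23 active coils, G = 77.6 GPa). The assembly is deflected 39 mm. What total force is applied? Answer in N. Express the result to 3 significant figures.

k_A = Gd⁴/(8D³N_a) = (67.7×10³)(5.8⁴)/(8·35.0³·19) = 11.756 N/mm
k_B = Gd⁴/(8D³N_a) = (77.6×10³)(6.1⁴)/(8·37.0³·23) = 11.528 N/mm
Parallel: k_eq = 11.756 + 11.528 = 23.284 N/mm
F = k_eq·δ = 23.284·39 = 908.07 N

908 N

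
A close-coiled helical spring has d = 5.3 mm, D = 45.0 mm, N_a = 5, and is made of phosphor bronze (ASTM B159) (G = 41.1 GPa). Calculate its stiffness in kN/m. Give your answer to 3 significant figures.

8.90 kN/m

k = Gd⁴/(8D³N_a) = (41.1×10³ × 5.3⁴) / (8 × 45.0³ × 5)
  = 3.24299e+07 / 3.645e+06 = 8.8971 N/mm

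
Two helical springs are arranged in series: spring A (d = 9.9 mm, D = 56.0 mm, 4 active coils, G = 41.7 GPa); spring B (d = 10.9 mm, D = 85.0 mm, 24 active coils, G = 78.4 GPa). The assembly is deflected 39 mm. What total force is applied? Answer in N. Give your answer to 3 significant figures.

k_A = Gd⁴/(8D³N_a) = (41.7×10³)(9.9⁴)/(8·56.0³·4) = 71.279 N/mm
k_B = Gd⁴/(8D³N_a) = (78.4×10³)(10.9⁴)/(8·85.0³·24) = 9.3856 N/mm
Series: 1/k_eq = 1/71.279 + 1/9.3856 = 0.12058; k_eq = 8.2936 N/mm
F = k_eq·δ = 8.2936·39 = 323.45 N

323 N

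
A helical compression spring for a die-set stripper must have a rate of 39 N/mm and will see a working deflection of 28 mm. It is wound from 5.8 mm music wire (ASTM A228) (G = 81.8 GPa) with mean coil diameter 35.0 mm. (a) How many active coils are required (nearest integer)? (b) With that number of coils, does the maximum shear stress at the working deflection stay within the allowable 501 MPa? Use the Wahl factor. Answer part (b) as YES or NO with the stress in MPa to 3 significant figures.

N_a = Gd⁴/(8D³k) = (81.8×10³)(5.8⁴)/(8·35.0³·39) = 6.92 → N_a = 7
Actual rate k = Gd⁴/(8D³·7) = 38.554 N/mm
Working load F = kδ = 38.554·28 = 1079.5 N
C = 35.0/5.8 = 6.0345; K_W = (4C−1)/(4C−4)+0.615/C = 1.2509
τ_max = K_W·8FD/(πd³) = 1.2509·493.12 = 616.84 MPa
τ_max > 501 MPa → exceeds allowable

(a) 7 coils; (b) NO, τ_max = 617 MPa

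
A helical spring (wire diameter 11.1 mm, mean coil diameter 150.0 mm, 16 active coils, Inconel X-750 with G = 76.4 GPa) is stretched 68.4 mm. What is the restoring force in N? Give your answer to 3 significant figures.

k = Gd⁴/(8D³N_a) = (76.4×10³)(11.1⁴)/(8·150.0³·16) = 2.6847 N/mm
F = k·δ = 2.6847 × 68.4 = 183.64 N

184 N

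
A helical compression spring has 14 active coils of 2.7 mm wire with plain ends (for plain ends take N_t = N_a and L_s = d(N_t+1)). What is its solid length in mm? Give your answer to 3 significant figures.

plain ends: N_t = N_a = 14
L_s = d·(N_t+1) = 2.7 × 15 = 40.5 mm

40.5 mm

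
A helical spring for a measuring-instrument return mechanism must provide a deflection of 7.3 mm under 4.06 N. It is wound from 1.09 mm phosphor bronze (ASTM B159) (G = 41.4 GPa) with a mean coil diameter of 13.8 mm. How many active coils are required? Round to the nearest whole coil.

5

Required rate k = F/δ = 4.06/7.3 = 0.55616 N/mm
N_a = Gd⁴/(8D³k) = (41.4×10³ × 1.09⁴)/(8 × 13.8³ × 0.55616)
    = 58439.5 / 11693.1 = 4.998 → 5 coils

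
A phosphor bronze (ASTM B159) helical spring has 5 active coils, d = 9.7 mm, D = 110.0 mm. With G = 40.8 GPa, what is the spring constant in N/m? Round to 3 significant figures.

6780 N/m

k = Gd⁴/(8D³N_a) = (40.8×10³ × 9.7⁴) / (8 × 110.0³ × 5)
  = 3.61199e+08 / 5.324e+07 = 6.7844 N/mm = 6784.4 N/m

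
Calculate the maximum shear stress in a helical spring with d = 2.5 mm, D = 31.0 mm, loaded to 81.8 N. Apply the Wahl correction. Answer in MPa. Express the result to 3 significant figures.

461 MPa

Spring index C = D/d = 31.0/2.5 = 12.4000
K_W = (4C−1)/(4C−4) + 0.615/C = 48.600/45.600 + 0.0496 = 1.1154
τ₀ = 8FD/(πd³) = 8·81.8·31.0/(π·2.5³) = 20286.4/49.087 = 413.27 MPa
τ_max = K·τ₀ = 1.1154 × 413.27 = 460.96 MPa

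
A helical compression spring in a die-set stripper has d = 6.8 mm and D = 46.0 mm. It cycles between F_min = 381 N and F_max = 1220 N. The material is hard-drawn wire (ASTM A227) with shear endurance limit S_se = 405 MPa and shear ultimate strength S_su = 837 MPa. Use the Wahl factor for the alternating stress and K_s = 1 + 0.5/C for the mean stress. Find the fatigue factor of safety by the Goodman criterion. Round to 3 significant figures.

1.17

C = D/d = 46.0/6.8 = 6.7647; K_W = (4C−1)/(4C−4)+0.615/C = 1.2210; K_s = 1+0.5/C = 1.0739
F_a = (F_max−F_min)/2 = 419.5 N; F_m = (F_max+F_min)/2 = 800.5 N
τ_a = K_W·8F_aD/(πd³) = 1.2210 × 156.28 = 190.82 MPa
τ_m = K_s·8F_mD/(πd³) = 1.0739 × 298.22 = 320.26 MPa
Goodman: 1/n_f = τ_a/S_se + τ_m/S_su = 190.82/405 + 320.26/837 = 0.47116 + 0.38263 = 0.85379
n_f = 1/0.85379 = 1.171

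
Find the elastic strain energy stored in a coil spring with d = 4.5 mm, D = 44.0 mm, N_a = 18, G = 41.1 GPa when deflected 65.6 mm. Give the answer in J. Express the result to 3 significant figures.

k = Gd⁴/(8D³N_a) = (41.1×10³)(4.5⁴)/(8·44.0³·18) = 1.374 N/mm
U = ½kδ² = 0.5 × 1.374 × 65.6² = 2956.3 N·mm = 2.9563 J

2.96 J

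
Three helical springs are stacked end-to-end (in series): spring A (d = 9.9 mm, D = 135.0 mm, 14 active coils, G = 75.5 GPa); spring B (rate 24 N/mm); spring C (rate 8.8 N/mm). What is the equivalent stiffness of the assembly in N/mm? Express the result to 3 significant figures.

1.87 N/mm

k_A = Gd⁴/(8D³N_a) = (75.5×10³)(9.9⁴)/(8·135.0³·14) = 2.6319 N/mm
Series: 1/k_eq = 1/2.6319 + 1/24 + 1/8.8 = 0.53526; k_eq = 1.8683 N/mm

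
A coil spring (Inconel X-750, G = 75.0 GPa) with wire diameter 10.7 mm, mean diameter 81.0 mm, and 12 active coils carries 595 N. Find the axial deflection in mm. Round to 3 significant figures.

30.9 mm

k = Gd⁴/(8D³N_a) = (75.0×10³)(10.7⁴)/(8·81.0³·12) = 19.269 N/mm
δ = F/k = 595 / 19.269 = 30.878 mm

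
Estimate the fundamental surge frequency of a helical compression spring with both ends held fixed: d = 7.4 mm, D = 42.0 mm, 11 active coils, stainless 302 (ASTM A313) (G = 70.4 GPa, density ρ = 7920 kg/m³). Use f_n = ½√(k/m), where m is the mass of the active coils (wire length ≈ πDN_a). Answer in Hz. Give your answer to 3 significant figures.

k = Gd⁴/(8D³N_a) = (70.4×10³)(7.4⁴)/(8·42.0³·11) = 32.379 N/mm = 32379 N/m
Wire length L = πDN_a = π·42.0·11 = 1451.4 mm
m = ρ·(πd²/4)·L = 7920 × 43.008×10⁻⁶ m² × 1.4514 m = 0.49439 kg
f_n = ½√(k/m) = 0.5·√(32379/0.49439) = 0.5·√(65494) = 127.96 Hz

128 Hz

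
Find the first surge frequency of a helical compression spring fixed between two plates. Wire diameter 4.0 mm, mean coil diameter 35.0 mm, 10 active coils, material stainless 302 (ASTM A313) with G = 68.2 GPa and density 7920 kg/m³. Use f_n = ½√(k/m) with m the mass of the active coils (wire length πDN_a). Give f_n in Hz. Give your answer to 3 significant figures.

k = Gd⁴/(8D³N_a) = (68.2×10³)(4.0⁴)/(8·35.0³·10) = 5.0901 N/mm = 5090.1 N/m
Wire length L = πDN_a = π·35.0·10 = 1099.6 mm
m = ρ·(πd²/4)·L = 7920 × 12.566×10⁻⁶ m² × 1.0996 m = 0.10943 kg
f_n = ½√(k/m) = 0.5·√(5090.1/0.10943) = 0.5·√(46513) = 107.83 Hz

108 Hz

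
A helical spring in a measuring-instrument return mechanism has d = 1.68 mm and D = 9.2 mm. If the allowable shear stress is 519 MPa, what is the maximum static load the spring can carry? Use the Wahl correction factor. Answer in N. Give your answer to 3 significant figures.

82.1 N

C = D/d = 9.2/1.68 = 5.4762
K_W = (4C−1)/(4C−4) + 0.615/C = 20.905/17.905 + 0.1123 = 1.2799
τ_max = K·8FD/(πd³) → F_max = τ_allow·πd³/(8DK)
F_max = 519·π·1.68³/(8·9.2·1.2799) = 7731.2/94.198 = 82.074 N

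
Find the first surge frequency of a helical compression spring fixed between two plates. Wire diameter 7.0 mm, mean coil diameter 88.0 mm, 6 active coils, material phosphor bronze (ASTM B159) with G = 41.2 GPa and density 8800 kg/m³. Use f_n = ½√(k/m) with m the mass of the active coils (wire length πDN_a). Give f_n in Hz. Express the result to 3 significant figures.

36.7 Hz

k = Gd⁴/(8D³N_a) = (41.2×10³)(7.0⁴)/(8·88.0³·6) = 3.0241 N/mm = 3024.1 N/m
Wire length L = πDN_a = π·88.0·6 = 1658.8 mm
m = ρ·(πd²/4)·L = 8800 × 38.485×10⁻⁶ m² × 1.6588 m = 0.56176 kg
f_n = ½√(k/m) = 0.5·√(3024.1/0.56176) = 0.5·√(5383.3) = 36.685 Hz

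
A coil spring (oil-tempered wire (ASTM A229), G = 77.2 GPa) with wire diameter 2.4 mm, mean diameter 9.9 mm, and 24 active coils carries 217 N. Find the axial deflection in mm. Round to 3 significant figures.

15.8 mm

k = Gd⁴/(8D³N_a) = (77.2×10³)(2.4⁴)/(8·9.9³·24) = 13.749 N/mm
δ = F/k = 217 / 13.749 = 15.784 mm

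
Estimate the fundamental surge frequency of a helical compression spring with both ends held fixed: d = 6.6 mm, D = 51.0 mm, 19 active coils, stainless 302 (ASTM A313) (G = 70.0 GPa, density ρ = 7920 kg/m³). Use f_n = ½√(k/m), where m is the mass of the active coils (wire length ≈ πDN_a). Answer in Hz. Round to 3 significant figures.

44.7 Hz

k = Gd⁴/(8D³N_a) = (70.0×10³)(6.6⁴)/(8·51.0³·19) = 6.5875 N/mm = 6587.5 N/m
Wire length L = πDN_a = π·51.0·19 = 3044.2 mm
m = ρ·(πd²/4)·L = 7920 × 34.212×10⁻⁶ m² × 3.0442 m = 0.82485 kg
f_n = ½√(k/m) = 0.5·√(6587.5/0.82485) = 0.5·√(7986.3) = 44.683 Hz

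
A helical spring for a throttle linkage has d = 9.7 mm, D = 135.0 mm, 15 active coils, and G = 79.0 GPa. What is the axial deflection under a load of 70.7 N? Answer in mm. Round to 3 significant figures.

k = Gd⁴/(8D³N_a) = (79.0×10³)(9.7⁴)/(8·135.0³·15) = 2.3688 N/mm
δ = F/k = 70.7 / 2.3688 = 29.846 mm

29.8 mm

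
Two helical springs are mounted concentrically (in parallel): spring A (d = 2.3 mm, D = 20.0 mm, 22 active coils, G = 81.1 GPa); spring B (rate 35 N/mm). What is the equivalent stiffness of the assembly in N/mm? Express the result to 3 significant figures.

k_A = Gd⁴/(8D³N_a) = (81.1×10³)(2.3⁴)/(8·20.0³·22) = 1.6119 N/mm
Parallel: k_eq = 1.6119 + 35 = 36.612 N/mm

36.6 N/mm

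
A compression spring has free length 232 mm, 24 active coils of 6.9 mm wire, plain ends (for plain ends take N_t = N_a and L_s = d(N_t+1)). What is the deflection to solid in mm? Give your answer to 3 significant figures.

N_t = 24; L_s = 6.9·25 = 172.5 mm
δ_solid = L₀ − L_s = 232 − 172.5 = 59.5 mm

59.5 mm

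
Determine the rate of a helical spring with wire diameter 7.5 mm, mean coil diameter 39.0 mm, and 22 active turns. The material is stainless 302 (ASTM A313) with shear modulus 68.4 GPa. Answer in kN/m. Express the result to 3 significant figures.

20.7 kN/m

k = Gd⁴/(8D³N_a) = (68.4×10³ × 7.5⁴) / (8 × 39.0³ × 22)
  = 2.16422e+08 / 1.04401e+07 = 20.73 N/mm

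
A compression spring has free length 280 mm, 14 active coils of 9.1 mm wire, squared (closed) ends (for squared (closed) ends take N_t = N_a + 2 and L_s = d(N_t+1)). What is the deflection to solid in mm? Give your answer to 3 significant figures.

N_t = 16; L_s = 9.1·17 = 154.7 mm
δ_solid = L₀ − L_s = 280 − 154.7 = 125.3 mm

125 mm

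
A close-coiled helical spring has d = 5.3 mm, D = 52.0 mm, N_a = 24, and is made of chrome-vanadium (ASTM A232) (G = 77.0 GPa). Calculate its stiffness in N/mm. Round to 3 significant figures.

k = Gd⁴/(8D³N_a) = (77.0×10³ × 5.3⁴) / (8 × 52.0³ × 24)
  = 6.07567e+07 / 2.69967e+07 = 2.2505 N/mm

2.25 N/mm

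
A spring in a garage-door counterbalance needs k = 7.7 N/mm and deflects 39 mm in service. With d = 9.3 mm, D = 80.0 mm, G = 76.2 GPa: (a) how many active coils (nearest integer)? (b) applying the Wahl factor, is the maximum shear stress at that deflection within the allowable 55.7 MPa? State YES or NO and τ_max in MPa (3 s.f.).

(a) 18 coils; (b) NO, τ_max = 89.4 MPa

N_a = Gd⁴/(8D³k) = (76.2×10³)(9.3⁴)/(8·80.0³·7.7) = 18.07 → N_a = 18
Actual rate k = Gd⁴/(8D³·18) = 7.7313 N/mm
Working load F = kδ = 7.7313·39 = 301.52 N
C = 80.0/9.3 = 8.6022; K_W = (4C−1)/(4C−4)+0.615/C = 1.1702
τ_max = K_W·8FD/(πd³) = 1.1702·76.366 = 89.36 MPa
τ_max > 55.7 MPa → exceeds allowable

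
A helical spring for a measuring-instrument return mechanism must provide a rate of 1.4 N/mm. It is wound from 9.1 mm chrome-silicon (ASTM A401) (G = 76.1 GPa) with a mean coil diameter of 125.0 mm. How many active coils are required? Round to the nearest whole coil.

24

N_a = Gd⁴/(8D³k) = (76.1×10³ × 9.1⁴)/(8 × 125.0³ × 1.4)
    = 5.21855e+08 / 2.1875e+07 = 23.86 → 24 coils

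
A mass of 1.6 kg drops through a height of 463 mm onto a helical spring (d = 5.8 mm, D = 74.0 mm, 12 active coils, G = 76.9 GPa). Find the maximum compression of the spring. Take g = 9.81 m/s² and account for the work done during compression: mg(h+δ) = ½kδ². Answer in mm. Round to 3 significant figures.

k = Gd⁴/(8D³N_a) = (76.9×10³)(5.8⁴)/(8·74.0³·12) = 2.237 N/mm
W = mg = 1.6 × 9.81 = 15.696 N
½kδ² − Wδ − Wh = 0 → δ = (W + √(W² + 2kWh))/k
δ = (15.696 + √(246.36 + 32514.1))/2.237 = (15.696 + 181)/2.237 = 87.927 mm

87.9 mm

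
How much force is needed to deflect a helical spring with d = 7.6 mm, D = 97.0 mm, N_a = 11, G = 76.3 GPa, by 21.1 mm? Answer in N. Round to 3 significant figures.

k = Gd⁴/(8D³N_a) = (76.3×10³)(7.6⁴)/(8·97.0³·11) = 3.1694 N/mm
F = k·δ = 3.1694 × 21.1 = 66.875 N

66.9 N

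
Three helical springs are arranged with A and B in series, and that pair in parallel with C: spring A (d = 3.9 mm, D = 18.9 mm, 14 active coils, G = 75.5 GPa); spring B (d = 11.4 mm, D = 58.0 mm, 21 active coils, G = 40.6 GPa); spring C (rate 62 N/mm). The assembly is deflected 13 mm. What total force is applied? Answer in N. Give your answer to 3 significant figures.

k_A = Gd⁴/(8D³N_a) = (75.5×10³)(3.9⁴)/(8·18.9³·14) = 23.099 N/mm
k_B = Gd⁴/(8D³N_a) = (40.6×10³)(11.4⁴)/(8·58.0³·21) = 20.92 N/mm
Springs A,B series: k_AB = 1/(1/23.099+1/20.92) = 10.978 N/mm; parallel with C: k_eq = 10.978+62 = 72.978 N/mm
F = k_eq·δ = 72.978·13 = 948.71 N

949 N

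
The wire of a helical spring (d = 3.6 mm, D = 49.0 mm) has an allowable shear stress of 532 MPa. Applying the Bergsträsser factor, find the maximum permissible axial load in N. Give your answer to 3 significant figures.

C = D/d = 49.0/3.6 = 13.6111
K_B = (4C+2)/(4C−3) = 56.444/51.444 = 1.0972
τ_max = K·8FD/(πd³) → F_max = τ_allow·πd³/(8DK)
F_max = 532·π·3.6³/(8·49.0·1.0972) = 77977/430.1 = 181.3 N

181 N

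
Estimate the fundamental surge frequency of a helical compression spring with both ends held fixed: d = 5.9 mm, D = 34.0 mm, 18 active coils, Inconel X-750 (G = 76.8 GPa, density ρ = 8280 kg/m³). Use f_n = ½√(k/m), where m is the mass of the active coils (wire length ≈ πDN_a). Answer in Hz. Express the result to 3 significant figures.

97.2 Hz

k = Gd⁴/(8D³N_a) = (76.8×10³)(5.9⁴)/(8·34.0³·18) = 16.443 N/mm = 16443 N/m
Wire length L = πDN_a = π·34.0·18 = 1922.7 mm
m = ρ·(πd²/4)·L = 8280 × 27.34×10⁻⁶ m² × 1.9227 m = 0.43524 kg
f_n = ½√(k/m) = 0.5·√(16443/0.43524) = 0.5·√(37778) = 97.183 Hz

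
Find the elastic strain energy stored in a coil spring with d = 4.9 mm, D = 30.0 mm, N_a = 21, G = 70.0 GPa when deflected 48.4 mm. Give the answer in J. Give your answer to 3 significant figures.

10.4 J

k = Gd⁴/(8D³N_a) = (70.0×10³)(4.9⁴)/(8·30.0³·21) = 8.8963 N/mm
U = ½kδ² = 0.5 × 8.8963 × 48.4² = 10420 N·mm = 10.42 J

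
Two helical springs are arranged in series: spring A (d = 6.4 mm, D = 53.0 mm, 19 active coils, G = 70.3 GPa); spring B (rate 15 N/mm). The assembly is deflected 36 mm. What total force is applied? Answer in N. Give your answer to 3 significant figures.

k_A = Gd⁴/(8D³N_a) = (70.3×10³)(6.4⁴)/(8·53.0³·19) = 5.212 N/mm
Series: 1/k_eq = 1/5.212 + 1/15 = 0.25853; k_eq = 3.868 N/mm
F = k_eq·δ = 3.868·36 = 139.25 N

139 N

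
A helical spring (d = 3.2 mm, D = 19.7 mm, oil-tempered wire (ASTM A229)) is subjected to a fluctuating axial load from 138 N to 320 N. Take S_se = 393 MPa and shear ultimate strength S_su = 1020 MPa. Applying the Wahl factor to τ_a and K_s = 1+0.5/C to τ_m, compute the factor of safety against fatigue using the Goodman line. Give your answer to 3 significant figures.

1.23

C = D/d = 19.7/3.2 = 6.1562; K_W = (4C−1)/(4C−4)+0.615/C = 1.2454; K_s = 1+0.5/C = 1.0812
F_a = (F_max−F_min)/2 = 91 N; F_m = (F_max+F_min)/2 = 229 N
τ_a = K_W·8F_aD/(πd³) = 1.2454 × 139.31 = 173.5 MPa
τ_m = K_s·8F_mD/(πd³) = 1.0812 × 350.58 = 379.06 MPa
Goodman: 1/n_f = τ_a/S_se + τ_m/S_su = 173.5/393 + 379.06/1020 = 0.44147 + 0.37163 = 0.81309
n_f = 1/0.81309 = 1.23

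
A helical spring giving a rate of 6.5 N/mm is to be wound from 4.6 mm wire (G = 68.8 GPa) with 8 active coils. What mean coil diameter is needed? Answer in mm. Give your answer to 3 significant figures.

42.0 mm

D = (Gd⁴/(8N_a·k))^(1/3) = (68.8×10³·4.6⁴/(8·8·6.5))^(1/3)
  = (74050.2)^(1/3) = 41.9929 mm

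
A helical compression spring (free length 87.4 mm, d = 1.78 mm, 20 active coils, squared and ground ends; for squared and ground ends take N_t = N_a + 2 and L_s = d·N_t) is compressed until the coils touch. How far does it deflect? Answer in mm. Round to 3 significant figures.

N_t = 22; L_s = 1.78·22 = 39.16 mm
δ_solid = L₀ − L_s = 87.4 − 39.16 = 48.24 mm

48.2 mm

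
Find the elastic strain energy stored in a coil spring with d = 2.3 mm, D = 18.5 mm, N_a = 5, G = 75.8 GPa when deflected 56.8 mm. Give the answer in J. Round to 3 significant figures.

k = Gd⁴/(8D³N_a) = (75.8×10³)(2.3⁴)/(8·18.5³·5) = 8.3754 N/mm
U = ½kδ² = 0.5 × 8.3754 × 56.8² = 13511 N·mm = 13.511 J

13.5 J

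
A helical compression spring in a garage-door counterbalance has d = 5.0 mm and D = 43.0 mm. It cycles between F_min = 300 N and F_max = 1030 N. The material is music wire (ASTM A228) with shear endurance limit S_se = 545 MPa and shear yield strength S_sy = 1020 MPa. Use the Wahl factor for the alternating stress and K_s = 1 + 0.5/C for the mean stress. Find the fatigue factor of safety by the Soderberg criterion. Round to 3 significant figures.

0.775

C = D/d = 43.0/5.0 = 8.6000; K_W = (4C−1)/(4C−4)+0.615/C = 1.1702; K_s = 1+0.5/C = 1.0581
F_a = (F_max−F_min)/2 = 365 N; F_m = (F_max+F_min)/2 = 665 N
τ_a = K_W·8F_aD/(πd³) = 1.1702 × 319.74 = 374.15 MPa
τ_m = K_s·8F_mD/(πd³) = 1.0581 × 582.53 = 616.4 MPa
Soderberg: 1/n_f = τ_a/S_se + τ_m/S_sy = 374.15/545 + 616.4/1020 = 0.68652 + 0.60431 = 1.2908
n_f = 1/1.2908 = 0.7747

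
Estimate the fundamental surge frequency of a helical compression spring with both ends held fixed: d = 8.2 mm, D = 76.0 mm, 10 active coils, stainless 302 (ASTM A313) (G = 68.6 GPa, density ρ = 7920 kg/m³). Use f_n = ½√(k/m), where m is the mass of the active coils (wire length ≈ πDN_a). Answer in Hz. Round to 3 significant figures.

47.0 Hz

k = Gd⁴/(8D³N_a) = (68.6×10³)(8.2⁴)/(8·76.0³·10) = 8.8318 N/mm = 8831.8 N/m
Wire length L = πDN_a = π·76.0·10 = 2387.6 mm
m = ρ·(πd²/4)·L = 7920 × 52.81×10⁻⁶ m² × 2.3876 m = 0.99863 kg
f_n = ½√(k/m) = 0.5·√(8831.8/0.99863) = 0.5·√(8843.9) = 47.021 Hz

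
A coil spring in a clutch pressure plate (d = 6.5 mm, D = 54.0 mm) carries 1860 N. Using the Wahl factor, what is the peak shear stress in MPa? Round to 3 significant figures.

1100 MPa

Spring index C = D/d = 54.0/6.5 = 8.3077
K_W = (4C−1)/(4C−4) + 0.615/C = 32.231/29.231 + 0.0740 = 1.1767
τ₀ = 8FD/(πd³) = 8·1860·54.0/(π·6.5³) = 803520/862.76 = 931.34 MPa
τ_max = K·τ₀ = 1.1767 × 931.34 = 1095.9 MPa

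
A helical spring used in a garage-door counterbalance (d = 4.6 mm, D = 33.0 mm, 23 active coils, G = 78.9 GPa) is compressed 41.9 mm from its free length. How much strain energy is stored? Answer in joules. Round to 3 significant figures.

4.69 J

k = Gd⁴/(8D³N_a) = (78.9×10³)(4.6⁴)/(8·33.0³·23) = 5.3426 N/mm
U = ½kδ² = 0.5 × 5.3426 × 41.9² = 4689.7 N·mm = 4.6897 J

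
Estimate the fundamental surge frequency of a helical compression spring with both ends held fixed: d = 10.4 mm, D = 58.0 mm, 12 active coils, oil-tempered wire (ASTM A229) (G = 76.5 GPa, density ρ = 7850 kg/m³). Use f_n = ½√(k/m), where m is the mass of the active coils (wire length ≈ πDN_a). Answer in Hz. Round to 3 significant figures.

k = Gd⁴/(8D³N_a) = (76.5×10³)(10.4⁴)/(8·58.0³·12) = 47.779 N/mm = 47779 N/m
Wire length L = πDN_a = π·58.0·12 = 2186.5 mm
m = ρ·(πd²/4)·L = 7850 × 84.949×10⁻⁶ m² × 2.1865 m = 1.4581 kg
f_n = ½√(k/m) = 0.5·√(47779/1.4581) = 0.5·√(32768) = 90.51 Hz

90.5 Hz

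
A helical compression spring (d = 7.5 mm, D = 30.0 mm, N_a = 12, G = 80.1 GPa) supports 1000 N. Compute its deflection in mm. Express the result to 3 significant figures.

k = Gd⁴/(8D³N_a) = (80.1×10³)(7.5⁴)/(8·30.0³·12) = 97.778 N/mm
δ = F/k = 1000 / 97.778 = 10.227 mm

10.2 mm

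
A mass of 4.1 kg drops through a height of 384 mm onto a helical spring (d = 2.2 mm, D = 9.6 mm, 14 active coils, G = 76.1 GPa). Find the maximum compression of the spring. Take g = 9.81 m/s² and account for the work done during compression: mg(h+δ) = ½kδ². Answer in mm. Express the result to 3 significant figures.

43.7 mm

k = Gd⁴/(8D³N_a) = (76.1×10³)(2.2⁴)/(8·9.6³·14) = 17.991 N/mm
W = mg = 4.1 × 9.81 = 40.221 N
½kδ² − Wδ − Wh = 0 → δ = (W + √(W² + 2kWh))/k
δ = (40.221 + √(1617.7 + 555722))/17.991 = (40.221 + 746.55)/17.991 = 43.733 mm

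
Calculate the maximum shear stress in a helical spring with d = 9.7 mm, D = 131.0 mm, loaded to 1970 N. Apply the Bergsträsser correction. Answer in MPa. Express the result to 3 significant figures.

Spring index C = D/d = 131.0/9.7 = 13.5052
K_B = (4C+2)/(4C−3) = 56.021/51.021 = 1.0980
τ₀ = 8FD/(πd³) = 8·1970·131.0/(π·9.7³) = 2.06456e+06/2867.2 = 720.05 MPa
τ_max = K·τ₀ = 1.0980 × 720.05 = 790.61 MPa

791 MPa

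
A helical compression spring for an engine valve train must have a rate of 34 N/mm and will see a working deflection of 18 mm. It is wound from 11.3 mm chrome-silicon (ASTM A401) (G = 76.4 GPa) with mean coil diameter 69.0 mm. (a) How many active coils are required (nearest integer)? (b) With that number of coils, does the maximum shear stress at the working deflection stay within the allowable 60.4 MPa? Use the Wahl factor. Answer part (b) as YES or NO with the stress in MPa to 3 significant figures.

(a) 14 coils; (b) NO, τ_max = 92.6 MPa

N_a = Gd⁴/(8D³k) = (76.4×10³)(11.3⁴)/(8·69.0³·34) = 13.94 → N_a = 14
Actual rate k = Gd⁴/(8D³·14) = 33.856 N/mm
Working load F = kδ = 33.856·18 = 609.42 N
C = 69.0/11.3 = 6.1062; K_W = (4C−1)/(4C−4)+0.615/C = 1.2476
τ_max = K_W·8FD/(πd³) = 1.2476·74.211 = 92.585 MPa
τ_max > 60.4 MPa → exceeds allowable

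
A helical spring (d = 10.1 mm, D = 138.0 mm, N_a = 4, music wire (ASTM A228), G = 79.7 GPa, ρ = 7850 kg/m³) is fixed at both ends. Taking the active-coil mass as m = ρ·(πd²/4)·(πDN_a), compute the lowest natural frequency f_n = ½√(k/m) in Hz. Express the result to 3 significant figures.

k = Gd⁴/(8D³N_a) = (79.7×10³)(10.1⁴)/(8·138.0³·4) = 9.8618 N/mm = 9861.8 N/m
Wire length L = πDN_a = π·138.0·4 = 1734.2 mm
m = ρ·(πd²/4)·L = 7850 × 80.118×10⁻⁶ m² × 1.7342 m = 1.0907 kg
f_n = ½√(k/m) = 0.5·√(9861.8/1.0907) = 0.5·√(9042) = 47.545 Hz

47.5 Hz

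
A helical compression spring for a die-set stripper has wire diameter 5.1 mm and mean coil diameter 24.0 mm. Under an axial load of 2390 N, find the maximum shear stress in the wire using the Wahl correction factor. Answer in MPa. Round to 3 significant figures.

Spring index C = D/d = 24.0/5.1 = 4.7059
K_W = (4C−1)/(4C−4) + 0.615/C = 17.824/14.824 + 0.1307 = 1.3331
τ₀ = 8FD/(πd³) = 8·2390·24.0/(π·5.1³) = 458880/416.74 = 1101.1 MPa
τ_max = K·τ₀ = 1.3331 × 1101.1 = 1467.9 MPa

1470 MPa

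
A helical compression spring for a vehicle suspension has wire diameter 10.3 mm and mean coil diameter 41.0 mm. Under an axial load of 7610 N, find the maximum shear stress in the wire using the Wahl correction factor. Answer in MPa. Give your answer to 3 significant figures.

Spring index C = D/d = 41.0/10.3 = 3.9806
K_W = (4C−1)/(4C−4) + 0.615/C = 14.922/11.922 + 0.1545 = 1.4061
τ₀ = 8FD/(πd³) = 8·7610·41.0/(π·10.3³) = 2.49608e+06/3432.9 = 727.1 MPa
τ_max = K·τ₀ = 1.4061 × 727.1 = 1022.4 MPa

1020 MPa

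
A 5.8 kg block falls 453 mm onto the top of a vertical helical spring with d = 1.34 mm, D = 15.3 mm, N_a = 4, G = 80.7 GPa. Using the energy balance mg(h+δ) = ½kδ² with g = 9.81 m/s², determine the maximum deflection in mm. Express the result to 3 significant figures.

k = Gd⁴/(8D³N_a) = (80.7×10³)(1.34⁴)/(8·15.3³·4) = 2.2702 N/mm
W = mg = 5.8 × 9.81 = 56.898 N
½kδ² − Wδ − Wh = 0 → δ = (W + √(W² + 2kWh))/k
δ = (56.898 + √(3237.4 + 117029))/2.2702 = (56.898 + 346.79)/2.2702 = 177.82 mm

178 mm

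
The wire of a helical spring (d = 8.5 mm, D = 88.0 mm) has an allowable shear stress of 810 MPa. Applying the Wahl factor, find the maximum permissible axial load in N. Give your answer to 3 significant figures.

C = D/d = 88.0/8.5 = 10.3529
K_W = (4C−1)/(4C−4) + 0.615/C = 40.412/37.412 + 0.0594 = 1.1396
τ_max = K·8FD/(πd³) → F_max = τ_allow·πd³/(8DK)
F_max = 810·π·8.5³/(8·88.0·1.1396) = 1.5628e+06/802.27 = 1947.9 N

1950 N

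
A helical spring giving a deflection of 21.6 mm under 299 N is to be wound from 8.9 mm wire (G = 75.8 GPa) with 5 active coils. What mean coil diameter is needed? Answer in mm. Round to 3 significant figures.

Required rate k = F/δ = 299/21.6 = 13.843 N/mm
D = (Gd⁴/(8N_a·k))^(1/3) = (75.8×10³·8.9⁴/(8·5·13.843))^(1/3)
  = (858918)^(1/3) = 95.0570 mm

95.1 mm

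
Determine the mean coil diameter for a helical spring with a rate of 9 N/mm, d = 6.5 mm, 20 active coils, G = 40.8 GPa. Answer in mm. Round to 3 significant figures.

D = (Gd⁴/(8N_a·k))^(1/3) = (40.8×10³·6.5⁴/(8·20·9))^(1/3)
  = (50576.8)^(1/3) = 36.9814 mm

37.0 mm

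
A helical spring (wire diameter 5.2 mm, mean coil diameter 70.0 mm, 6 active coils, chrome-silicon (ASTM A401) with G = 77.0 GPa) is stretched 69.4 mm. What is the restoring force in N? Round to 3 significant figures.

k = Gd⁴/(8D³N_a) = (77.0×10³)(5.2⁴)/(8·70.0³·6) = 3.4195 N/mm
F = k·δ = 3.4195 × 69.4 = 237.32 N

237 N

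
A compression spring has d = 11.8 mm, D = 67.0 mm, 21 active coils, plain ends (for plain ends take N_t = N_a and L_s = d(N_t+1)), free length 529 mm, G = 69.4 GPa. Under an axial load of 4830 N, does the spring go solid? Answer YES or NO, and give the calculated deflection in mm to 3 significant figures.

NO, δ = 181 mm

k = Gd⁴/(8D³N_a) = (69.4×10³)(11.8⁴)/(8·67.0³·21) = 26.629 N/mm
N_t = 21; L_s = 11.8·22 = 259.6 mm; δ_solid = L₀ − L_s = 529 − 259.6 = 269.4 mm
δ = F/k = 4830/26.629 = 181.38 mm
δ < δ_solid → spring does not go solid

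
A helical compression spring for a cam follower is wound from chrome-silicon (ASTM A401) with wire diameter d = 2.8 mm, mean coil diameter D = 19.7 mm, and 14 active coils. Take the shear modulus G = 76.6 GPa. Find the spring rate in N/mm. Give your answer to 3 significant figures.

5.50 N/mm

k = Gd⁴/(8D³N_a) = (76.6×10³ × 2.8⁴) / (8 × 19.7³ × 14)
  = 4.70826e+06 / 856282 = 5.4985 N/mm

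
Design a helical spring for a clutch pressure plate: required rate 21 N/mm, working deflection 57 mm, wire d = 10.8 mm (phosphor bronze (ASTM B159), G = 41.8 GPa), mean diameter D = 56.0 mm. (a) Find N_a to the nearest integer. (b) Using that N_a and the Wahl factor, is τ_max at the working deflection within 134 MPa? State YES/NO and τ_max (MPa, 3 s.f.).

(a) 19 coils; (b) NO, τ_max = 178 MPa

N_a = Gd⁴/(8D³k) = (41.8×10³)(10.8⁴)/(8·56.0³·21) = 19.28 → N_a = 19
Actual rate k = Gd⁴/(8D³·19) = 21.304 N/mm
Working load F = kδ = 21.304·57 = 1214.3 N
C = 56.0/10.8 = 5.1852; K_W = (4C−1)/(4C−4)+0.615/C = 1.2978
τ_max = K_W·8FD/(πd³) = 1.2978·137.47 = 178.4 MPa
τ_max > 134 MPa → exceeds allowable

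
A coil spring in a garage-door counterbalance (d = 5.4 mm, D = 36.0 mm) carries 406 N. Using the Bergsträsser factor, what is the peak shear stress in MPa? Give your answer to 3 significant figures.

286 MPa

Spring index C = D/d = 36.0/5.4 = 6.6667
K_B = (4C+2)/(4C−3) = 28.667/23.667 = 1.2113
τ₀ = 8FD/(πd³) = 8·406·36.0/(π·5.4³) = 116928/494.69 = 236.37 MPa
τ_max = K·τ₀ = 1.2113 × 236.37 = 286.3 MPa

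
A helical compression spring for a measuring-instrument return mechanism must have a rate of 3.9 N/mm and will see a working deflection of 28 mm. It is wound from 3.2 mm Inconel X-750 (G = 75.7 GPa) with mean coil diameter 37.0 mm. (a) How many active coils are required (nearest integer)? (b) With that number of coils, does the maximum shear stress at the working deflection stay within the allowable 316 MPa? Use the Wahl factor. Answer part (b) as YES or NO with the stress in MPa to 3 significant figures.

N_a = Gd⁴/(8D³k) = (75.7×10³)(3.2⁴)/(8·37.0³·3.9) = 5.023 → N_a = 5
Actual rate k = Gd⁴/(8D³·5) = 3.9177 N/mm
Working load F = kδ = 3.9177·28 = 109.7 N
C = 37.0/3.2 = 11.5625; K_W = (4C−1)/(4C−4)+0.615/C = 1.1242
τ_max = K_W·8FD/(πd³) = 1.1242·315.41 = 354.59 MPa
τ_max > 316 MPa → exceeds allowable

(a) 5 coils; (b) NO, τ_max = 355 MPa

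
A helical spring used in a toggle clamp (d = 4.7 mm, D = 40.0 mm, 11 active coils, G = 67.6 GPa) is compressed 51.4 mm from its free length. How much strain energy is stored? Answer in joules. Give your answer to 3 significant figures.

7.74 J

k = Gd⁴/(8D³N_a) = (67.6×10³)(4.7⁴)/(8·40.0³·11) = 5.857 N/mm
U = ½kδ² = 0.5 × 5.857 × 51.4² = 7737 N·mm = 7.737 J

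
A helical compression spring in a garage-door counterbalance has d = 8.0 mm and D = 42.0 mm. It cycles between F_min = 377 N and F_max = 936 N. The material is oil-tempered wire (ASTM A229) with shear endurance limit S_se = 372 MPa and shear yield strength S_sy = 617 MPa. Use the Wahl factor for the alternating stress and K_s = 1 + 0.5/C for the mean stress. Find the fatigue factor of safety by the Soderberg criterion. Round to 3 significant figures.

C = D/d = 42.0/8.0 = 5.2500; K_W = (4C−1)/(4C−4)+0.615/C = 1.2936; K_s = 1+0.5/C = 1.0952
F_a = (F_max−F_min)/2 = 279.5 N; F_m = (F_max+F_min)/2 = 656.5 N
τ_a = K_W·8F_aD/(πd³) = 1.2936 × 58.385 = 75.528 MPa
τ_m = K_s·8F_mD/(πd³) = 1.0952 × 137.14 = 150.2 MPa
Soderberg: 1/n_f = τ_a/S_se + τ_m/S_sy = 75.528/372 + 150.2/617 = 0.20303 + 0.24343 = 0.44646
n_f = 1/0.44646 = 2.24

2.24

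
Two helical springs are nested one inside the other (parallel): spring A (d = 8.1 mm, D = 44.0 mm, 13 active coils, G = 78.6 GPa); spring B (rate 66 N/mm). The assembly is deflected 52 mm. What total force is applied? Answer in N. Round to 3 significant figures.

k_A = Gd⁴/(8D³N_a) = (78.6×10³)(8.1⁴)/(8·44.0³·13) = 38.192 N/mm
Parallel: k_eq = 38.192 + 66 = 104.19 N/mm
F = k_eq·δ = 104.19·52 = 5418 N

5420 N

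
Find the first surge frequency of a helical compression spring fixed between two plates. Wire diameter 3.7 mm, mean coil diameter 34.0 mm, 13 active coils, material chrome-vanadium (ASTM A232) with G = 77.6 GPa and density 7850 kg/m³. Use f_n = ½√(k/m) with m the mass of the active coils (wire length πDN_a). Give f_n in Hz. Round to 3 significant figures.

87.1 Hz

k = Gd⁴/(8D³N_a) = (77.6×10³)(3.7⁴)/(8·34.0³·13) = 3.5579 N/mm = 3557.9 N/m
Wire length L = πDN_a = π·34.0·13 = 1388.6 mm
m = ρ·(πd²/4)·L = 7850 × 10.752×10⁻⁶ m² × 1.3886 m = 0.1172 kg
f_n = ½√(k/m) = 0.5·√(3557.9/0.1172) = 0.5·√(30357) = 87.117 Hz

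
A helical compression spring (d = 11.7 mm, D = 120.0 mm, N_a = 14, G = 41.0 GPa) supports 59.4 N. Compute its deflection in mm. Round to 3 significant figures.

15.0 mm

k = Gd⁴/(8D³N_a) = (41.0×10³)(11.7⁴)/(8·120.0³·14) = 3.9698 N/mm
δ = F/k = 59.4 / 3.9698 = 14.963 mm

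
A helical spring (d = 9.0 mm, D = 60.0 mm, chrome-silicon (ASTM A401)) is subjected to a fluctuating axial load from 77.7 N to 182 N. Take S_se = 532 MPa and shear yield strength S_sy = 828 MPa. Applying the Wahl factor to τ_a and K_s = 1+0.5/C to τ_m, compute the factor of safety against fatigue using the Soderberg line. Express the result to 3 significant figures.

16.5

C = D/d = 60.0/9.0 = 6.6667; K_W = (4C−1)/(4C−4)+0.615/C = 1.2246; K_s = 1+0.5/C = 1.0750
F_a = (F_max−F_min)/2 = 52.15 N; F_m = (F_max+F_min)/2 = 129.85 N
τ_a = K_W·8F_aD/(πd³) = 1.2246 × 10.93 = 13.385 MPa
τ_m = K_s·8F_mD/(πd³) = 1.0750 × 27.215 = 29.256 MPa
Soderberg: 1/n_f = τ_a/S_se + τ_m/S_sy = 13.385/532 + 29.256/828 = 0.02516 + 0.03533 = 0.060493
n_f = 1/0.060493 = 16.53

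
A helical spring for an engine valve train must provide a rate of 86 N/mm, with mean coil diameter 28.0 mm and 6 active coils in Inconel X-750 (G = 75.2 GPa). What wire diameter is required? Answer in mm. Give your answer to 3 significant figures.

5.89 mm

d = (8D³N_a·k / G)^(1/4) = (8·28.0³·6·86 / (75.2×10³))^0.25
  = (1205)^0.25 = 5.8918 mm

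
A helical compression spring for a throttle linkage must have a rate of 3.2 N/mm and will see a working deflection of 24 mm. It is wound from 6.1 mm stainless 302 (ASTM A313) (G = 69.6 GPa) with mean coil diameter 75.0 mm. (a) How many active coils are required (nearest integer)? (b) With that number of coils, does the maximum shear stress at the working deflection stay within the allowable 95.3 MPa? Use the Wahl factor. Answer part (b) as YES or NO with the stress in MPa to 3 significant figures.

(a) 9 coils; (b) YES, τ_max = 71.5 MPa

N_a = Gd⁴/(8D³k) = (69.6×10³)(6.1⁴)/(8·75.0³·3.2) = 8.923 → N_a = 9
Actual rate k = Gd⁴/(8D³·9) = 3.1726 N/mm
Working load F = kδ = 3.1726·24 = 76.142 N
C = 75.0/6.1 = 12.2951; K_W = (4C−1)/(4C−4)+0.615/C = 1.1164
τ_max = K_W·8FD/(πd³) = 1.1164·64.067 = 71.526 MPa
τ_max ≤ 95.3 MPa → acceptable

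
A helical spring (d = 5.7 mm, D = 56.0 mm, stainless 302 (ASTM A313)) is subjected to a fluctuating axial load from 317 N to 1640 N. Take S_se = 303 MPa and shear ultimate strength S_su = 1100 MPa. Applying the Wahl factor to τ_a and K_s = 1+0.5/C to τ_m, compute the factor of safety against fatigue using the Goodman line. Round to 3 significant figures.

C = D/d = 56.0/5.7 = 9.8246; K_W = (4C−1)/(4C−4)+0.615/C = 1.1476; K_s = 1+0.5/C = 1.0509
F_a = (F_max−F_min)/2 = 661.5 N; F_m = (F_max+F_min)/2 = 978.5 N
τ_a = K_W·8F_aD/(πd³) = 1.1476 × 509.37 = 584.55 MPa
τ_m = K_s·8F_mD/(πd³) = 1.0509 × 753.47 = 791.81 MPa
Goodman: 1/n_f = τ_a/S_se + τ_m/S_su = 584.55/303 + 791.81/1100 = 1.92920 + 0.71983 = 2.649
n_f = 1/2.649 = 0.3775

0.377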